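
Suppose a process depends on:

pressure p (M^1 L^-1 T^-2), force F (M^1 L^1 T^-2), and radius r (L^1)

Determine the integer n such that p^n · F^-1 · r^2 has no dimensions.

1

Balance the M exponent: (1)·n from p, plus −(1) + 2·(0) = -1 from the rest, must sum to zero.
n − 1 = 0, so n = 1.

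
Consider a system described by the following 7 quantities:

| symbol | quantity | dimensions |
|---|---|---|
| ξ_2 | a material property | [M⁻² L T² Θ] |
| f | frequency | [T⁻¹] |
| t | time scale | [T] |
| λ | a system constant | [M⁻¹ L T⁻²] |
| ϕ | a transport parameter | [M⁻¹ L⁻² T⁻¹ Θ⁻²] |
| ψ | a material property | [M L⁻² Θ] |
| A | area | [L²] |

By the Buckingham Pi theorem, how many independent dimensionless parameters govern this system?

There are 7 variables and 4 base dimensions (M, L, T, Θ).
The dimension matrix has rank 4.
Independent dimensionless groups: 7 − 4 = 3.

3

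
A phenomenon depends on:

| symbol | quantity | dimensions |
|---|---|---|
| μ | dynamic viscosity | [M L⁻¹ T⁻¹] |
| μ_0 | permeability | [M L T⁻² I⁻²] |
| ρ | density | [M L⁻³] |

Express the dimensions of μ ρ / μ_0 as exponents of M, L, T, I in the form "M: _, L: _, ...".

Collect each base-dimension exponent across the product:
  M: (1) − (1) + (1) = 1
  L: (-1) − (1) + (-3) = -5
  T: (-1) − (-2) + (0) = 1
  I: (0) − (-2) + (0) = 2
So the dimensions are [M L⁻⁵ T I²].

M: 1, L: -5, T: 1, I: 2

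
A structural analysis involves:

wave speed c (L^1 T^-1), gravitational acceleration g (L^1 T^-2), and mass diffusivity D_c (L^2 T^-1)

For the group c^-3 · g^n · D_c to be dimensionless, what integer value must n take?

1

Balance the L exponent: (1)·n from g, plus −3·(1) + (2) = -1 from the rest, must sum to zero.
n − 1 = 0, so n = 1.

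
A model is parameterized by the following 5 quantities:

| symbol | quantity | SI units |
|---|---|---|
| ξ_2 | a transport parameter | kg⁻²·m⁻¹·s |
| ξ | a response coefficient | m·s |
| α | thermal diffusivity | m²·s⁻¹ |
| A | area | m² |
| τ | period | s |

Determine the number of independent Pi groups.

2

There are 5 variables and 3 base dimensions (M, L, T).
The dimension matrix has rank 3.
Independent dimensionless groups: 5 − 3 = 2.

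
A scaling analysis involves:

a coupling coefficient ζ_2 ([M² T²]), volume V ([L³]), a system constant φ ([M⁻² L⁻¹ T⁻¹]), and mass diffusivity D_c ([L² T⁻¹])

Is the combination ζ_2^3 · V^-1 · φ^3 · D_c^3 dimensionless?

yes

Sum the exponent of each base dimension across the product:
  M: 3·[ζ_2]_M − [V]_M + 3·[φ]_M + 3·[D_c]_M = 3·(2) − (0) + 3·(-2) + 3·(0) = 0
  L: 3·[ζ_2]_L − [V]_L + 3·[φ]_L + 3·[D_c]_L = 3·(0) − (3) + 3·(-1) + 3·(2) = 0
  T: 3·[ζ_2]_T − [V]_T + 3·[φ]_T + 3·[D_c]_T = 3·(2) − (0) + 3·(-1) + 3·(-1) = 0
All base exponents vanish — dimensionless.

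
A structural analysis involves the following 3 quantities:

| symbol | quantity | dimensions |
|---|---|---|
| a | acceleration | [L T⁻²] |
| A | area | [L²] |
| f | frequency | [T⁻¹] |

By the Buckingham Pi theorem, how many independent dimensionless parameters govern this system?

1

There are 3 variables and 2 base dimensions (L, T).
The dimension matrix has rank 2.
Independent dimensionless groups: 3 − 2 = 1.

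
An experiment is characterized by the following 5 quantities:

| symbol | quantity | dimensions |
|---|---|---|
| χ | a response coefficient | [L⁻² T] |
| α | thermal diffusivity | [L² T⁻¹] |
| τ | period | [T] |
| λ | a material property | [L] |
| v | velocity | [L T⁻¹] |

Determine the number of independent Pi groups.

There are 5 variables and 2 base dimensions (L, T).
The dimension matrix has rank 2.
Independent dimensionless groups: 5 − 2 = 3.

3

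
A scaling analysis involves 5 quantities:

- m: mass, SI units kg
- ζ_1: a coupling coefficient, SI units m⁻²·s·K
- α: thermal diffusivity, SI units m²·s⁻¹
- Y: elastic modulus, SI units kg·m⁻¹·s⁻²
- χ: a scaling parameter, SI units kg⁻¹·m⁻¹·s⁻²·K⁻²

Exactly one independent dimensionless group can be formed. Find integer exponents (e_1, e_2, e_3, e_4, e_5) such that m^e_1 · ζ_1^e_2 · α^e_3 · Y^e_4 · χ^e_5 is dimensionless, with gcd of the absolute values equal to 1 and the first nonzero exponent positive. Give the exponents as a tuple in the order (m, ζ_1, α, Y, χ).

M: e_1·(1) + e_2·(0) + e_3·(0) + e_4·(1) + e_5·(-1) = 0
L: e_1·(0) + e_2·(-2) + e_3·(2) + e_4·(-1) + e_5·(-1) = 0
T: e_1·(0) + e_2·(1) + e_3·(-1) + e_4·(-2) + e_5·(-2) = 0
Θ: e_1·(0) + e_2·(1) + e_3·(0) + e_4·(0) + e_5·(-2) = 0
Solving this homogeneous linear system for the smallest-integer solution (first nonzero entry positive) gives (2, 2, 2, -1, 1).

(2, 2, 2, -1, 1)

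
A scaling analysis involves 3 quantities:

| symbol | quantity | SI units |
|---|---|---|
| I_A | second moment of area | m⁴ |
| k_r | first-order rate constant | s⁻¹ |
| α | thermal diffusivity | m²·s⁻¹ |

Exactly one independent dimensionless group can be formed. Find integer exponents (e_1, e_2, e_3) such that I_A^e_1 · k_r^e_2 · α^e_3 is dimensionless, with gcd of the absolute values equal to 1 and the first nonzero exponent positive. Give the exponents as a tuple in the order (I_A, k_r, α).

L: e_1·(4) + e_2·(0) + e_3·(2) = 0
T: e_1·(0) + e_2·(-1) + e_3·(-1) = 0
Solving this homogeneous linear system for the smallest-integer solution (first nonzero entry positive) gives (1, 2, -2).

(1, 2, -2)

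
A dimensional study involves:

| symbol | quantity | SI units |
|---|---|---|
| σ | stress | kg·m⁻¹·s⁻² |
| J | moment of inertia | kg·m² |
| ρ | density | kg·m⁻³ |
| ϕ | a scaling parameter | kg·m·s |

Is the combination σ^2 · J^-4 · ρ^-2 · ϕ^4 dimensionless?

Sum the exponent of each base dimension across the product:
  M: 2·[σ]_M − 4·[J]_M − 2·[ρ]_M + 4·[ϕ]_M = 2·(1) − 4·(1) − 2·(1) + 4·(1) = 0
  L: 2·[σ]_L − 4·[J]_L − 2·[ρ]_L + 4·[ϕ]_L = 2·(-1) − 4·(2) − 2·(-3) + 4·(1) = 0
  T: 2·[σ]_T − 4·[J]_T − 2·[ρ]_T + 4·[ϕ]_T = 2·(-2) − 4·(0) − 2·(0) + 4·(1) = 0
All base exponents vanish — dimensionless.

yes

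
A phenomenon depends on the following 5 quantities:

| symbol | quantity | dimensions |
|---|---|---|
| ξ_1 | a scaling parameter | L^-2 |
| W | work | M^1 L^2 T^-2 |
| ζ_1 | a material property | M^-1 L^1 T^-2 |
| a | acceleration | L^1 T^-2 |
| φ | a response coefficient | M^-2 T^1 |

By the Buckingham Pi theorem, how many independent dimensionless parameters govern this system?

There are 5 variables and 3 base dimensions (M, L, T).
The dimension matrix has rank 3.
Independent dimensionless groups: 5 − 3 = 2.

2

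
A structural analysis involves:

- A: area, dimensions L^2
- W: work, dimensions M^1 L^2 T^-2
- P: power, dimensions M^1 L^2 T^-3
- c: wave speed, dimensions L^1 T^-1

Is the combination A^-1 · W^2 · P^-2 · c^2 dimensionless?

Sum the exponent of each base dimension across the product:
  M: −[A]_M + 2·[W]_M − 2·[P]_M + 2·[c]_M = −(0) + 2·(1) − 2·(1) + 2·(0) = 0
  L: −[A]_L + 2·[W]_L − 2·[P]_L + 2·[c]_L = −(2) + 2·(2) − 2·(2) + 2·(1) = 0
  T: −[A]_T + 2·[W]_T − 2·[P]_T + 2·[c]_T = −(0) + 2·(-2) − 2·(-3) + 2·(-1) = 0
All base exponents vanish — dimensionless.

yes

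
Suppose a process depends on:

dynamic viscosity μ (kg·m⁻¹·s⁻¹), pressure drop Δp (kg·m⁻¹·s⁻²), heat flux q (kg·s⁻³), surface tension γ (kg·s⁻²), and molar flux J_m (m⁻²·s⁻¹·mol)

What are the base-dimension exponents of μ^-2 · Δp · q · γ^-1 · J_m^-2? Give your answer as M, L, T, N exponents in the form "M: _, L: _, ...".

M: -1, L: 5, T: 1, N: -2

Collect each base-dimension exponent across the product:
  M: −2·(1) + (1) + (1) − (1) − 2·(0) = -1
  L: −2·(-1) + (-1) + (0) − (0) − 2·(-2) = 5
  T: −2·(-1) + (-2) + (-3) − (-2) − 2·(-1) = 1
  N: −2·(0) + (0) + (0) − (0) − 2·(1) = -2
So the dimensions are [M⁻¹ L⁵ T N⁻²].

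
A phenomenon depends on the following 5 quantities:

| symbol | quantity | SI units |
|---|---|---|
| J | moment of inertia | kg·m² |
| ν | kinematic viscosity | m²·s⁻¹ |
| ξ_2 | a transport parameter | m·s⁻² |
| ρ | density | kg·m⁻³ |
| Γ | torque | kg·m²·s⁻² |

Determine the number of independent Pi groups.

2

There are 5 variables and 3 base dimensions (M, L, T).
The dimension matrix has rank 3.
Independent dimensionless groups: 5 − 3 = 2.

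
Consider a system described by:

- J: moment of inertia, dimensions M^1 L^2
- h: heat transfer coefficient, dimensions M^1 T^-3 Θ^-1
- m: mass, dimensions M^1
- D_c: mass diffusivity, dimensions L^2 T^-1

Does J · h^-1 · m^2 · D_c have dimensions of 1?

no

Sum the exponent of each base dimension across the product:
  M: [J]_M − [h]_M + 2·[m]_M + [D_c]_M = (1) − (1) + 2·(1) + (0) = 2
  L: [J]_L − [h]_L + 2·[m]_L + [D_c]_L = (2) − (0) + 2·(0) + (2) = 4
  T: [J]_T − [h]_T + 2·[m]_T + [D_c]_T = (0) − (-3) + 2·(0) + (-1) = 2
  Θ: [J]_Θ − [h]_Θ + 2·[m]_Θ + [D_c]_Θ = (0) − (-1) + 2·(0) + (0) = 1
Net dimensions [M² L⁴ T² Θ] ≠ [1] — not dimensionless.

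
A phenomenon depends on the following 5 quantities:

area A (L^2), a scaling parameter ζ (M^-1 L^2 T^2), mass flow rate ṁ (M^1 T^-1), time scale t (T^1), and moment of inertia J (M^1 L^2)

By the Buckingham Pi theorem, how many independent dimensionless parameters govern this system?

There are 5 variables and 3 base dimensions (M, L, T).
The dimension matrix has rank 3.
Independent dimensionless groups: 5 − 3 = 2.

2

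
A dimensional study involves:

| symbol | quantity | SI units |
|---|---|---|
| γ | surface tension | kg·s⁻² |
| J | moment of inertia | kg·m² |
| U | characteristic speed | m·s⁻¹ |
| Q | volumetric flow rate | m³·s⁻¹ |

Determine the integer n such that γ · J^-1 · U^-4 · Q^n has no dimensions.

2

Balance the L exponent: (3)·n from Q, plus (0) − (2) − 4·(1) = -6 from the rest, must sum to zero.
3n − 6 = 0, so n = 2.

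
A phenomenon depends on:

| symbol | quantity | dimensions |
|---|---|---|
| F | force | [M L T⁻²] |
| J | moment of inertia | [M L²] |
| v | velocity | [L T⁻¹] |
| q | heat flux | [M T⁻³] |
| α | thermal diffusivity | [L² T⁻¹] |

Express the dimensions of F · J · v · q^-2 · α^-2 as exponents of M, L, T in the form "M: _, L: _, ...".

Collect each base-dimension exponent across the product:
  M: (1) + (1) + (0) − 2·(1) − 2·(0) = 0
  L: (1) + (2) + (1) − 2·(0) − 2·(2) = 0
  T: (-2) + (0) + (-1) − 2·(-3) − 2·(-1) = 5
So the dimensions are [T⁵].

M: 0, L: 0, T: 5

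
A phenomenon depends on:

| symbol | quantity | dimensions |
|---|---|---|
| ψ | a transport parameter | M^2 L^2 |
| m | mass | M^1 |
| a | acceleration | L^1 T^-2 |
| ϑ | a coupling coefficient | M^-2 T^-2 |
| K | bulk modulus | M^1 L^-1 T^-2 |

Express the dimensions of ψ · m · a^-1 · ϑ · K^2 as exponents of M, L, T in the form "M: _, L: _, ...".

Collect each base-dimension exponent across the product:
  M: (2) + (1) − (0) + (-2) + 2·(1) = 3
  L: (2) + (0) − (1) + (0) + 2·(-1) = -1
  T: (0) + (0) − (-2) + (-2) + 2·(-2) = -4
So the dimensions are [M³ L⁻¹ T⁻⁴].

M: 3, L: -1, T: -4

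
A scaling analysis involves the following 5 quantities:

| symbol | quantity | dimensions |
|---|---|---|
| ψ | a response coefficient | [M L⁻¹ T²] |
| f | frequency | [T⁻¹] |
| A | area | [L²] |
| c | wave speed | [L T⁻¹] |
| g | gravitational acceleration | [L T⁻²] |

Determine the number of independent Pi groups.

There are 5 variables and 3 base dimensions (M, L, T).
The dimension matrix has rank 3.
Independent dimensionless groups: 5 − 3 = 2.

2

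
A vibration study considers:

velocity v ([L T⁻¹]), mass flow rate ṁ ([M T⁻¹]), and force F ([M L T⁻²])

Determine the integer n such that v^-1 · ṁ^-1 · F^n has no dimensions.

1

Balance the M exponent: (1)·n from F, plus −(0) − (1) = -1 from the rest, must sum to zero.
n − 1 = 0, so n = 1.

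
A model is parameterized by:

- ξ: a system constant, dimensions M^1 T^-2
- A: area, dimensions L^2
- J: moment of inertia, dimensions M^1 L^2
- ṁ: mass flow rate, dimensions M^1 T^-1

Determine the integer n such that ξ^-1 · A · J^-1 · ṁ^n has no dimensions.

Balance the M exponent: (1)·n from ṁ, plus −(1) + (0) − (1) = -2 from the rest, must sum to zero.
n − 2 = 0, so n = 2.

2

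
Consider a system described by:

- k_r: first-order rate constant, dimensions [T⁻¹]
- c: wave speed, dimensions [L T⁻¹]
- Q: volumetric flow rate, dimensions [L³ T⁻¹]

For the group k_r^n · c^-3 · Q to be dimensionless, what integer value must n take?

Balance the T exponent: (-1)·n from k_r, plus −3·(-1) + (-1) = 2 from the rest, must sum to zero.
−n + 2 = 0, so n = 2.

2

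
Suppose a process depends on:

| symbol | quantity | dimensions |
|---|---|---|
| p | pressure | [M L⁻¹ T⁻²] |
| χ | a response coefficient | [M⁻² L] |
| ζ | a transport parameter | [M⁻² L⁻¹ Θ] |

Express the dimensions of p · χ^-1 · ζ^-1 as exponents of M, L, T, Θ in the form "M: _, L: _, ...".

Collect each base-dimension exponent across the product:
  M: (1) − (-2) − (-2) = 5
  L: (-1) − (1) − (-1) = -1
  T: (-2) − (0) − (0) = -2
  Θ: (0) − (0) − (1) = -1
So the dimensions are [M⁵ L⁻¹ T⁻² Θ⁻¹].

M: 5, L: -1, T: -2, Θ: -1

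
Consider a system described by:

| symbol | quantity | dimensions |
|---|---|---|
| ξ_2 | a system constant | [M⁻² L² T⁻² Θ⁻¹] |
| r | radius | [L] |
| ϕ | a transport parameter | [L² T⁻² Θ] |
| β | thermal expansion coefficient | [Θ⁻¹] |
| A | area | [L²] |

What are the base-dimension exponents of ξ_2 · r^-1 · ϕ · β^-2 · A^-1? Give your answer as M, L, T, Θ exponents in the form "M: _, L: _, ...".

Collect each base-dimension exponent across the product:
  M: (-2) − (0) + (0) − 2·(0) − (0) = -2
  L: (2) − (1) + (2) − 2·(0) − (2) = 1
  T: (-2) − (0) + (-2) − 2·(0) − (0) = -4
  Θ: (-1) − (0) + (1) − 2·(-1) − (0) = 2
So the dimensions are [M⁻² L T⁻⁴ Θ²].

M: -2, L: 1, T: -4, Θ: 2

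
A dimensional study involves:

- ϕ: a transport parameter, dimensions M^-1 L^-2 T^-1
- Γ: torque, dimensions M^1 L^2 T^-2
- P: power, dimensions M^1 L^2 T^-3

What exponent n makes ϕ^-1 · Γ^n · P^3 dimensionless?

Balance the M exponent: (1)·n from Γ, plus −(-1) + 3·(1) = 4 from the rest, must sum to zero.
n + 4 = 0, so n = -4.

-4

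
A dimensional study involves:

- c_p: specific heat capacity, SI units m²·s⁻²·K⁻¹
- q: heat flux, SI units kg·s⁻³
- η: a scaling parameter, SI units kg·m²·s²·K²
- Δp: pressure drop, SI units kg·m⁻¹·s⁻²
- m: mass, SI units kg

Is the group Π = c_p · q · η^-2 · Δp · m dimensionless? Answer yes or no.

no

Sum the exponent of each base dimension across the product:
  M: [c_p]_M + [q]_M − 2·[η]_M + [Δp]_M + [m]_M = (0) + (1) − 2·(1) + (1) + (1) = 1
  L: [c_p]_L + [q]_L − 2·[η]_L + [Δp]_L + [m]_L = (2) + (0) − 2·(2) + (-1) + (0) = -3
  T: [c_p]_T + [q]_T − 2·[η]_T + [Δp]_T + [m]_T = (-2) + (-3) − 2·(2) + (-2) + (0) = -11
  Θ: [c_p]_Θ + [q]_Θ − 2·[η]_Θ + [Δp]_Θ + [m]_Θ = (-1) + (0) − 2·(2) + (0) + (0) = -5
Net dimensions [M L⁻³ T⁻¹¹ Θ⁻⁵] ≠ [1] — not dimensionless.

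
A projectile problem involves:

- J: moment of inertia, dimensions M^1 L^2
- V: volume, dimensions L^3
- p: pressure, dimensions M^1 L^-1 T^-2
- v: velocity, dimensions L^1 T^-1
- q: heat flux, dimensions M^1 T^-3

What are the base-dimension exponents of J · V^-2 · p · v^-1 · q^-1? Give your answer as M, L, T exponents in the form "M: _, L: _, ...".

M: 1, L: -6, T: 2

Collect each base-dimension exponent across the product:
  M: (1) − 2·(0) + (1) − (0) − (1) = 1
  L: (2) − 2·(3) + (-1) − (1) − (0) = -6
  T: (0) − 2·(0) + (-2) − (-1) − (-3) = 2
So the dimensions are [M L⁻⁶ T²].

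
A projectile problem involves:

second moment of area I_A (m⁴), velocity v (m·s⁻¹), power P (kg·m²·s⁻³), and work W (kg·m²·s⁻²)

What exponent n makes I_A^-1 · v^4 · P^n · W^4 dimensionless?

Balance the M exponent: (1)·n from P, plus −(0) + 4·(0) + 4·(1) = 4 from the rest, must sum to zero.
n + 4 = 0, so n = -4.

-4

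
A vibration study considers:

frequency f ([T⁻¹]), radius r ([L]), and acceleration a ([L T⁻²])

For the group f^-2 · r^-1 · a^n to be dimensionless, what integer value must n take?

1

Balance the L exponent: (1)·n from a, plus −2·(0) − (1) = -1 from the rest, must sum to zero.
n − 1 = 0, so n = 1.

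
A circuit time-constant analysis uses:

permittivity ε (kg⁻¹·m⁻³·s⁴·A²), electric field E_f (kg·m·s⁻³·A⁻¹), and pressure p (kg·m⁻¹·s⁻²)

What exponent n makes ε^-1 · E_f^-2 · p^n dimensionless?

1

Balance the M exponent: (1)·n from p, plus −(-1) − 2·(1) = -1 from the rest, must sum to zero.
n − 1 = 0, so n = 1.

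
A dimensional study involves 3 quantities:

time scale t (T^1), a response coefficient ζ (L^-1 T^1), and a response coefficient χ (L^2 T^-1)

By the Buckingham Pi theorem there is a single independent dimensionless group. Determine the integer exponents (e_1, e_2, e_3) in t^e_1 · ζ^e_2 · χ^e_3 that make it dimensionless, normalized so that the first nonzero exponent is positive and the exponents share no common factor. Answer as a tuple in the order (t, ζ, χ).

(1, -2, -1)

L: e_1·(0) + e_2·(-1) + e_3·(2) = 0
T: e_1·(1) + e_2·(1) + e_3·(-1) = 0
Solving this homogeneous linear system for the smallest-integer solution (first nonzero entry positive) gives (1, -2, -1).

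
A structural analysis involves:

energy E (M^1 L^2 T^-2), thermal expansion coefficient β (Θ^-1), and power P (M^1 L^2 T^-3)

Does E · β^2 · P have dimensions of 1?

no

Sum the exponent of each base dimension across the product:
  M: [E]_M + 2·[β]_M + [P]_M = (1) + 2·(0) + (1) = 2
  L: [E]_L + 2·[β]_L + [P]_L = (2) + 2·(0) + (2) = 4
  T: [E]_T + 2·[β]_T + [P]_T = (-2) + 2·(0) + (-3) = -5
  Θ: [E]_Θ + 2·[β]_Θ + [P]_Θ = (0) + 2·(-1) + (0) = -2
Net dimensions [M² L⁴ T⁻⁵ Θ⁻²] ≠ [1] — not dimensionless.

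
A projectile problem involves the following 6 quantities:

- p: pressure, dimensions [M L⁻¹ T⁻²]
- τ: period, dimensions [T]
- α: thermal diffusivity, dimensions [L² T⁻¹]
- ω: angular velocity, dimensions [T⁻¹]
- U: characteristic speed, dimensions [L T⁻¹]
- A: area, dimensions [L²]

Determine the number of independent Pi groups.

There are 6 variables and 3 base dimensions (M, L, T).
The dimension matrix has rank 3.
Independent dimensionless groups: 6 − 3 = 3.

3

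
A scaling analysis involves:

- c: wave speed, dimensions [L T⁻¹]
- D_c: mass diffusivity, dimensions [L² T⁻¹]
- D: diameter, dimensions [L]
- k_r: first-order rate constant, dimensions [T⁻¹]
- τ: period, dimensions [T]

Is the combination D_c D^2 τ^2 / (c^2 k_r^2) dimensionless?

Sum the exponent of each base dimension across the product:
  L: −2·[c]_L + [D_c]_L + 2·[D]_L − 2·[k_r]_L + 2·[τ]_L = −2·(1) + (2) + 2·(1) − 2·(0) + 2·(0) = 2
  T: −2·[c]_T + [D_c]_T + 2·[D]_T − 2·[k_r]_T + 2·[τ]_T = −2·(-1) + (-1) + 2·(0) − 2·(-1) + 2·(1) = 5
Net dimensions [L² T⁵] ≠ [1] — not dimensionless.

no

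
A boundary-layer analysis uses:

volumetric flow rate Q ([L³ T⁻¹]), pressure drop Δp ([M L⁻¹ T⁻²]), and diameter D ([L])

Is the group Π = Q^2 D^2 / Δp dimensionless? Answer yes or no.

no

Sum the exponent of each base dimension across the product:
  M: 2·[Q]_M − [Δp]_M + 2·[D]_M = 2·(0) − (1) + 2·(0) = -1
  L: 2·[Q]_L − [Δp]_L + 2·[D]_L = 2·(3) − (-1) + 2·(1) = 9
  T: 2·[Q]_T − [Δp]_T + 2·[D]_T = 2·(-1) − (-2) + 2·(0) = 0
Net dimensions [M⁻¹ L⁹] ≠ [1] — not dimensionless.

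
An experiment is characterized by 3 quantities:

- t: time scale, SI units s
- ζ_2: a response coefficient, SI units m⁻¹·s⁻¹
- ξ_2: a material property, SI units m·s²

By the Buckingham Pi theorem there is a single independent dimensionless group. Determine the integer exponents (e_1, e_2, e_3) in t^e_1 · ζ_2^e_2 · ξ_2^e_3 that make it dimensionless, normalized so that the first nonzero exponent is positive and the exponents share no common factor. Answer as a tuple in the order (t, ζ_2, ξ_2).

(1, -1, -1)

L: e_1·(0) + e_2·(-1) + e_3·(1) = 0
T: e_1·(1) + e_2·(-1) + e_3·(2) = 0
Solving this homogeneous linear system for the smallest-integer solution (first nonzero entry positive) gives (1, -1, -1).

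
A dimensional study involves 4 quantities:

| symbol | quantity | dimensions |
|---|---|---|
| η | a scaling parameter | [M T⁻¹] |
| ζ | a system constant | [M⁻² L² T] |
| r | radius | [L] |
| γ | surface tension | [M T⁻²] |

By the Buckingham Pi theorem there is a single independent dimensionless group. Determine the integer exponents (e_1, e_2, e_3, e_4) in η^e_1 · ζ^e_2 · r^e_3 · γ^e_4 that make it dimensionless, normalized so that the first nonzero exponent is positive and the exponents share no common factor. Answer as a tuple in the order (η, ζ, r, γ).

(3, 1, -2, -1)

M: e_1·(1) + e_2·(-2) + e_3·(0) + e_4·(1) = 0
L: e_1·(0) + e_2·(2) + e_3·(1) + e_4·(0) = 0
T: e_1·(-1) + e_2·(1) + e_3·(0) + e_4·(-2) = 0
Solving this homogeneous linear system for the smallest-integer solution (first nonzero entry positive) gives (3, 1, -2, -1).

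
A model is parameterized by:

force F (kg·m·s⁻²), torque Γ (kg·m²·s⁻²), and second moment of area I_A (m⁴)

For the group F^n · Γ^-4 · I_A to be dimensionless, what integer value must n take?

4

Balance the M exponent: (1)·n from F, plus −4·(1) + (0) = -4 from the rest, must sum to zero.
n − 4 = 0, so n = 4.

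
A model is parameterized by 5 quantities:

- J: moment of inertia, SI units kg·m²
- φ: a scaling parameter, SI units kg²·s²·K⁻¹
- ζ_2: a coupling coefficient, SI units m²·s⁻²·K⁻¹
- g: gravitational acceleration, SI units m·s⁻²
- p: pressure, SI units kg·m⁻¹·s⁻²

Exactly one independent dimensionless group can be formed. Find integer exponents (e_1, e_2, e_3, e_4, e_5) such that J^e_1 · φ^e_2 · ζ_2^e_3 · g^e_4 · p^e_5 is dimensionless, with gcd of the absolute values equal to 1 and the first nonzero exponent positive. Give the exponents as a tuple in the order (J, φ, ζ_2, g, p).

(1, -1, 1, -3, 1)

M: e_1·(1) + e_2·(2) + e_3·(0) + e_4·(0) + e_5·(1) = 0
L: e_1·(2) + e_2·(0) + e_3·(2) + e_4·(1) + e_5·(-1) = 0
T: e_1·(0) + e_2·(2) + e_3·(-2) + e_4·(-2) + e_5·(-2) = 0
Θ: e_1·(0) + e_2·(-1) + e_3·(-1) + e_4·(0) + e_5·(0) = 0
Solving this homogeneous linear system for the smallest-integer solution (first nonzero entry positive) gives (1, -1, 1, -3, 1).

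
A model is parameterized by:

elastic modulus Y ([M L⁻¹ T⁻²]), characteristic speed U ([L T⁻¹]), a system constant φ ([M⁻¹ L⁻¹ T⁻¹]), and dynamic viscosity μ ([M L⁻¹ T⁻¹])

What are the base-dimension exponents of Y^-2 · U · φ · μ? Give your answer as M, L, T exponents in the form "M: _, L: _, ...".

M: -2, L: 1, T: 1

Collect each base-dimension exponent across the product:
  M: −2·(1) + (0) + (-1) + (1) = -2
  L: −2·(-1) + (1) + (-1) + (-1) = 1
  T: −2·(-2) + (-1) + (-1) + (-1) = 1
So the dimensions are [M⁻² L T].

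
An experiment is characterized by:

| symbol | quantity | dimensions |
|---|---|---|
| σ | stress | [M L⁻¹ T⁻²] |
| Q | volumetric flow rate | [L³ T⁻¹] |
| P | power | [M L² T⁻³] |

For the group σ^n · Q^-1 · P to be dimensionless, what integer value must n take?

-1

Balance the M exponent: (1)·n from σ, plus −(0) + (1) = 1 from the rest, must sum to zero.
n + 1 = 0, so n = -1.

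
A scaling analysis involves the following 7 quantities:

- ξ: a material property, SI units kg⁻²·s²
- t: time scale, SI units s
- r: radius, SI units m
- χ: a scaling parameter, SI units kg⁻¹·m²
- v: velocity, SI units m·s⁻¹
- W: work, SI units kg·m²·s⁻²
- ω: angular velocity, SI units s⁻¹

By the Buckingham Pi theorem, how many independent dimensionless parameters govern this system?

4

There are 7 variables and 3 base dimensions (M, L, T).
The dimension matrix has rank 3.
Independent dimensionless groups: 7 − 3 = 4.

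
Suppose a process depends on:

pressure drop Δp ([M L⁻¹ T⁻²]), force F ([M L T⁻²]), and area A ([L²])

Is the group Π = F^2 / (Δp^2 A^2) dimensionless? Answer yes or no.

yes

Sum the exponent of each base dimension across the product:
  M: −2·[Δp]_M + 2·[F]_M − 2·[A]_M = −2·(1) + 2·(1) − 2·(0) = 0
  L: −2·[Δp]_L + 2·[F]_L − 2·[A]_L = −2·(-1) + 2·(1) − 2·(2) = 0
  T: −2·[Δp]_T + 2·[F]_T − 2·[A]_T = −2·(-2) + 2·(-2) − 2·(0) = 0
  Θ: −2·[Δp]_Θ + 2·[F]_Θ − 2·[A]_Θ = −2·(0) + 2·(0) − 2·(0) = 0
All base exponents vanish — dimensionless.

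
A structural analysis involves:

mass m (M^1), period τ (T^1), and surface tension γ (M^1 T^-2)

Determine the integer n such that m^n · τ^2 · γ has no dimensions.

-1

Balance the M exponent: (1)·n from m, plus 2·(0) + (1) = 1 from the rest, must sum to zero.
n + 1 = 0, so n = -1.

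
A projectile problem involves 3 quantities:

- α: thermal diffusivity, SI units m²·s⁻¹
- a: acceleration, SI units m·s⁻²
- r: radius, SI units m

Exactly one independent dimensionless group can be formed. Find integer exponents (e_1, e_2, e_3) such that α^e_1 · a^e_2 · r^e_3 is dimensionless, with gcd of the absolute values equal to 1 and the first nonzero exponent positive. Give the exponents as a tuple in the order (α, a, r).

(2, -1, -3)

L: e_1·(2) + e_2·(1) + e_3·(1) = 0
T: e_1·(-1) + e_2·(-2) + e_3·(0) = 0
Solving this homogeneous linear system for the smallest-integer solution (first nonzero entry positive) gives (2, -1, -3).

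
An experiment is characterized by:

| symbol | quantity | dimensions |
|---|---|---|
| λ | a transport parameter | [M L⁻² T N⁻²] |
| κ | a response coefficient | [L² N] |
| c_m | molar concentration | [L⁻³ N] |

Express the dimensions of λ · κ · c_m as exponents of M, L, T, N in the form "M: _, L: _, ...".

M: 1, L: -3, T: 1, N: 0

Collect each base-dimension exponent across the product:
  M: (1) + (0) + (0) = 1
  L: (-2) + (2) + (-3) = -3
  T: (1) + (0) + (0) = 1
  N: (-2) + (1) + (1) = 0
So the dimensions are [M L⁻³ T].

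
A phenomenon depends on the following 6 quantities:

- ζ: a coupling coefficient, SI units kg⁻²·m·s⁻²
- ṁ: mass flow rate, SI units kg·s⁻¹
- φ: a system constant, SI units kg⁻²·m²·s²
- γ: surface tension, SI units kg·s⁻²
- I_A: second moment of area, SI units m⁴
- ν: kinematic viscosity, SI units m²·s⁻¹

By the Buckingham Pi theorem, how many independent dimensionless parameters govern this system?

There are 6 variables and 3 base dimensions (M, L, T).
The dimension matrix has rank 3.
Independent dimensionless groups: 6 − 3 = 3.

3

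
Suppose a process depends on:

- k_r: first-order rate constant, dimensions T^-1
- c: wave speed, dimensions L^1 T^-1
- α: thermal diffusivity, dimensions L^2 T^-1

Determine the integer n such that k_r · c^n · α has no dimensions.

-2

Balance the L exponent: (1)·n from c, plus (0) + (2) = 2 from the rest, must sum to zero.
n + 2 = 0, so n = -2.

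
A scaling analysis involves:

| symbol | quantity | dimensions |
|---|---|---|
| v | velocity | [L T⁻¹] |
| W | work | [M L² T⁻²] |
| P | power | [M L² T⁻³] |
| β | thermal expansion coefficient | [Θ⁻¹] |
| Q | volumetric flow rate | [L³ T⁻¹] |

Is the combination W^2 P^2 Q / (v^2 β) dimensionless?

Sum the exponent of each base dimension across the product:
  M: −2·[v]_M + 2·[W]_M + 2·[P]_M − [β]_M + [Q]_M = −2·(0) + 2·(1) + 2·(1) − (0) + (0) = 4
  L: −2·[v]_L + 2·[W]_L + 2·[P]_L − [β]_L + [Q]_L = −2·(1) + 2·(2) + 2·(2) − (0) + (3) = 9
  T: −2·[v]_T + 2·[W]_T + 2·[P]_T − [β]_T + [Q]_T = −2·(-1) + 2·(-2) + 2·(-3) − (0) + (-1) = -9
  Θ: −2·[v]_Θ + 2·[W]_Θ + 2·[P]_Θ − [β]_Θ + [Q]_Θ = −2·(0) + 2·(0) + 2·(0) − (-1) + (0) = 1
Net dimensions [M⁴ L⁹ T⁻⁹ Θ] ≠ [1] — not dimensionless.

no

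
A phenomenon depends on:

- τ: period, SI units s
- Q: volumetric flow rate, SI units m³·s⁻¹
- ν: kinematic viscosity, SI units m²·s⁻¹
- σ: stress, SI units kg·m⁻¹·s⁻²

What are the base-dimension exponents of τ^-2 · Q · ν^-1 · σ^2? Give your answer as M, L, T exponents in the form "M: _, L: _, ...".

Collect each base-dimension exponent across the product:
  M: −2·(0) + (0) − (0) + 2·(1) = 2
  L: −2·(0) + (3) − (2) + 2·(-1) = -1
  T: −2·(1) + (-1) − (-1) + 2·(-2) = -6
So the dimensions are [M² L⁻¹ T⁻⁶].

M: 2, L: -1, T: -6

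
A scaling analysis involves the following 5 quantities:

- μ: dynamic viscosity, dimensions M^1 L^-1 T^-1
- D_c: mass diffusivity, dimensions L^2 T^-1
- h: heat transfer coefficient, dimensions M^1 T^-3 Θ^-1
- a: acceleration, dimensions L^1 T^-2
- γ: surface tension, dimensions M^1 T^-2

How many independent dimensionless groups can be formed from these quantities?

There are 5 variables and 4 base dimensions (M, L, T, Θ).
The dimension matrix has rank 4.
Independent dimensionless groups: 5 − 4 = 1.

1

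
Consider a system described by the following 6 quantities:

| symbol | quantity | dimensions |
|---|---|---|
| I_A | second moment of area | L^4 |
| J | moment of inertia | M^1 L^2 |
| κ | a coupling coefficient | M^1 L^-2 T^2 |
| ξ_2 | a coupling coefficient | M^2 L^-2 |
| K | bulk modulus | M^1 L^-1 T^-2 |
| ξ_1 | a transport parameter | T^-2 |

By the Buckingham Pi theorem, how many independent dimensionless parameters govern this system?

3

There are 6 variables and 3 base dimensions (M, L, T).
The dimension matrix has rank 3.
Independent dimensionless groups: 6 − 3 = 3.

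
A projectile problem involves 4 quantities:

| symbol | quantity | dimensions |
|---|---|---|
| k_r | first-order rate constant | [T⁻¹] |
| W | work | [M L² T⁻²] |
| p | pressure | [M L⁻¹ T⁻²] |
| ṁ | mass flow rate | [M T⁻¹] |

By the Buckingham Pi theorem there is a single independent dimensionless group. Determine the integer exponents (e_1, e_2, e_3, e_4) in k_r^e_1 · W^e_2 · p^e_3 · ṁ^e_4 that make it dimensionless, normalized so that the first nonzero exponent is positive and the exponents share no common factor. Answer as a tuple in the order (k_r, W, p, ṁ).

(3, -1, -2, 3)

M: e_1·(0) + e_2·(1) + e_3·(1) + e_4·(1) = 0
L: e_1·(0) + e_2·(2) + e_3·(-1) + e_4·(0) = 0
T: e_1·(-1) + e_2·(-2) + e_3·(-2) + e_4·(-1) = 0
Solving this homogeneous linear system for the smallest-integer solution (first nonzero entry positive) gives (3, -1, -2, 3).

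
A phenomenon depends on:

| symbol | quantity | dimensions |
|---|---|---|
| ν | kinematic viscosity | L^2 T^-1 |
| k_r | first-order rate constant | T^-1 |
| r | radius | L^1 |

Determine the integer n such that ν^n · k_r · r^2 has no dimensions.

-1

Balance the L exponent: (2)·n from ν, plus (0) + 2·(1) = 2 from the rest, must sum to zero.
2n + 2 = 0, so n = -1.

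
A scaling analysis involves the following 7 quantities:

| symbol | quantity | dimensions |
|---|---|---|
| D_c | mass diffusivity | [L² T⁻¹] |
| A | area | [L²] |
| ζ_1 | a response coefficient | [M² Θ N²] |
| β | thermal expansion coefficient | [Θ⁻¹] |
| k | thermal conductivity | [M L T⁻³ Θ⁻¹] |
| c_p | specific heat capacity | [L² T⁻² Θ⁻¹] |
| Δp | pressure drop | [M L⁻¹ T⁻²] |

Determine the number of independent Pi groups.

2

There are 7 variables and 5 base dimensions (M, L, T, Θ, N).
The dimension matrix has rank 5.
Independent dimensionless groups: 7 − 5 = 2.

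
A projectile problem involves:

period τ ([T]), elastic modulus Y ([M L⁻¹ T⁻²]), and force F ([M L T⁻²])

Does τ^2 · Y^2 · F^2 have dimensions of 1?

Sum the exponent of each base dimension across the product:
  M: 2·[τ]_M + 2·[Y]_M + 2·[F]_M = 2·(0) + 2·(1) + 2·(1) = 4
  L: 2·[τ]_L + 2·[Y]_L + 2·[F]_L = 2·(0) + 2·(-1) + 2·(1) = 0
  T: 2·[τ]_T + 2·[Y]_T + 2·[F]_T = 2·(1) + 2·(-2) + 2·(-2) = -6
Net dimensions [M⁴ T⁻⁶] ≠ [1] — not dimensionless.

no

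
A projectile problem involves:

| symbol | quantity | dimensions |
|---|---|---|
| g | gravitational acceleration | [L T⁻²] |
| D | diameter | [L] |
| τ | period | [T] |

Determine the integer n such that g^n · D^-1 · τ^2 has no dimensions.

1

Balance the L exponent: (1)·n from g, plus −(1) + 2·(0) = -1 from the rest, must sum to zero.
n − 1 = 0, so n = 1.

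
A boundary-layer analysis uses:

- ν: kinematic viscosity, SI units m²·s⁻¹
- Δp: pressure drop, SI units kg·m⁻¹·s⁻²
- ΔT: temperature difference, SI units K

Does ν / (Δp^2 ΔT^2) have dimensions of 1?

Sum the exponent of each base dimension across the product:
  M: [ν]_M − 2·[Δp]_M − 2·[ΔT]_M = (0) − 2·(1) − 2·(0) = -2
  L: [ν]_L − 2·[Δp]_L − 2·[ΔT]_L = (2) − 2·(-1) − 2·(0) = 4
  T: [ν]_T − 2·[Δp]_T − 2·[ΔT]_T = (-1) − 2·(-2) − 2·(0) = 3
  Θ: [ν]_Θ − 2·[Δp]_Θ − 2·[ΔT]_Θ = (0) − 2·(0) − 2·(1) = -2
Net dimensions [M⁻² L⁴ T³ Θ⁻²] ≠ [1] — not dimensionless.

no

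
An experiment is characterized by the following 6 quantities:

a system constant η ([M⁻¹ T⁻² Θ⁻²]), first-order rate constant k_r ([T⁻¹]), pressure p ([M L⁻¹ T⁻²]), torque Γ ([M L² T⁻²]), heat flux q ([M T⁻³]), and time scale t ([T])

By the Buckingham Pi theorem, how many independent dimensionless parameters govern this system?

There are 6 variables and 4 base dimensions (M, L, T, Θ).
The dimension matrix has rank 4.
Independent dimensionless groups: 6 − 4 = 2.

2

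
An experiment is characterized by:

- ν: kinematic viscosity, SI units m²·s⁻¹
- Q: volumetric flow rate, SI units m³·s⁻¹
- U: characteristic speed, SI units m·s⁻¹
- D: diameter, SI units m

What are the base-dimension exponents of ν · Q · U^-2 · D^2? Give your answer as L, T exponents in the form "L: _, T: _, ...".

L: 5, T: 0

Collect each base-dimension exponent across the product:
  L: (2) + (3) − 2·(1) + 2·(1) = 5
  T: (-1) + (-1) − 2·(-1) + 2·(0) = 0
So the dimensions are [L⁵].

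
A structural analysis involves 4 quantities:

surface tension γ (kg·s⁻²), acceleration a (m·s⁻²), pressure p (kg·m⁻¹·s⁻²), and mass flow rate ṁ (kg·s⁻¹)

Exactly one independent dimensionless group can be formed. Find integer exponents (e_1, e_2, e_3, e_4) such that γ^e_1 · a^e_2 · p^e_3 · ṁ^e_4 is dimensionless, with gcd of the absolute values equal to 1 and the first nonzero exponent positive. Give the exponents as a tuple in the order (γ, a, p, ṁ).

M: e_1·(1) + e_2·(0) + e_3·(1) + e_4·(1) = 0
L: e_1·(0) + e_2·(1) + e_3·(-1) + e_4·(0) = 0
T: e_1·(-2) + e_2·(-2) + e_3·(-2) + e_4·(-1) = 0
Solving this homogeneous linear system for the smallest-integer solution (first nonzero entry positive) gives (3, -1, -1, -2).

(3, -1, -1, -2)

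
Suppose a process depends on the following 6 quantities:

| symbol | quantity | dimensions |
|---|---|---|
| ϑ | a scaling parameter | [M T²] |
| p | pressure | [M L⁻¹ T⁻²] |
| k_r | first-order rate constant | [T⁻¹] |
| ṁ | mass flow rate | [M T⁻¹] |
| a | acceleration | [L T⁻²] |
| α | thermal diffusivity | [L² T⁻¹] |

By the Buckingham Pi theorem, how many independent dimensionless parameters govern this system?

3

There are 6 variables and 3 base dimensions (M, L, T).
The dimension matrix has rank 3.
Independent dimensionless groups: 6 − 3 = 3.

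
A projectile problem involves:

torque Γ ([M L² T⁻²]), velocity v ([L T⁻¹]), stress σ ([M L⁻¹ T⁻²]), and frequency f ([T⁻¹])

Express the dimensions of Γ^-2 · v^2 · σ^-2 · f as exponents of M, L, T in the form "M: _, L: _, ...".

M: -4, L: 0, T: 5

Collect each base-dimension exponent across the product:
  M: −2·(1) + 2·(0) − 2·(1) + (0) = -4
  L: −2·(2) + 2·(1) − 2·(-1) + (0) = 0
  T: −2·(-2) + 2·(-1) − 2·(-2) + (-1) = 5
So the dimensions are [M⁻⁴ T⁵].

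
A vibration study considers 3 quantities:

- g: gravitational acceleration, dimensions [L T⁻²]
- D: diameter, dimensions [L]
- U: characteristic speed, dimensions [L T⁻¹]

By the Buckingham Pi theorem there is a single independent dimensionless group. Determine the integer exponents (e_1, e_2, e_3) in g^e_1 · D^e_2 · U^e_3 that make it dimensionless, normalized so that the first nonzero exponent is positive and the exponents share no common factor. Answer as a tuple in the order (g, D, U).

L: e_1·(1) + e_2·(1) + e_3·(1) = 0
T: e_1·(-2) + e_2·(0) + e_3·(-1) = 0
Solving this homogeneous linear system for the smallest-integer solution (first nonzero entry positive) gives (1, 1, -2).

(1, 1, -2)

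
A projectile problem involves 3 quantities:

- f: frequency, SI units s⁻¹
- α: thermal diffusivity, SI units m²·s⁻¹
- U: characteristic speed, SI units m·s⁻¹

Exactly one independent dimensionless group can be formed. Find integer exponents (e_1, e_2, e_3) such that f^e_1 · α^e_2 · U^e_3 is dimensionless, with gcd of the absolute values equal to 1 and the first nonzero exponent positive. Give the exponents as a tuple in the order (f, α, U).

L: e_1·(0) + e_2·(2) + e_3·(1) = 0
T: e_1·(-1) + e_2·(-1) + e_3·(-1) = 0
Solving this homogeneous linear system for the smallest-integer solution (first nonzero entry positive) gives (1, 1, -2).

(1, 1, -2)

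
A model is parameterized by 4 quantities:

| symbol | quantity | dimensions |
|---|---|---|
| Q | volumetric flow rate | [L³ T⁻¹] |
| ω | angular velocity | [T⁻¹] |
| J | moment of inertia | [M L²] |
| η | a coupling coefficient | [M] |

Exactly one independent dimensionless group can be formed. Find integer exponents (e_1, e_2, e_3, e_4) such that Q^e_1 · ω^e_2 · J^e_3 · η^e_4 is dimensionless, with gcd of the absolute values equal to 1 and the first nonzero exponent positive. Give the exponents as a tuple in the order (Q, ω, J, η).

(2, -2, -3, 3)

M: e_1·(0) + e_2·(0) + e_3·(1) + e_4·(1) = 0
L: e_1·(3) + e_2·(0) + e_3·(2) + e_4·(0) = 0
T: e_1·(-1) + e_2·(-1) + e_3·(0) + e_4·(0) = 0
Solving this homogeneous linear system for the smallest-integer solution (first nonzero entry positive) gives (2, -2, -3, 3).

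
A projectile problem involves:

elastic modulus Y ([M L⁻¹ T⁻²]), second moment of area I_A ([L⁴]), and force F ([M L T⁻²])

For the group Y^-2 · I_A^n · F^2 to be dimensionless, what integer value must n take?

-1

Balance the L exponent: (4)·n from I_A, plus −2·(-1) + 2·(1) = 4 from the rest, must sum to zero.
4n + 4 = 0, so n = -1.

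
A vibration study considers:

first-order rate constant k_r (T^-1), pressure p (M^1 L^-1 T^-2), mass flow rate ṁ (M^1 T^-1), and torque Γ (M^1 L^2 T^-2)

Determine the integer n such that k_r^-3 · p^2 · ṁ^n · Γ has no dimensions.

-3

Balance the M exponent: (1)·n from ṁ, plus −3·(0) + 2·(1) + (1) = 3 from the rest, must sum to zero.
n + 3 = 0, so n = -3.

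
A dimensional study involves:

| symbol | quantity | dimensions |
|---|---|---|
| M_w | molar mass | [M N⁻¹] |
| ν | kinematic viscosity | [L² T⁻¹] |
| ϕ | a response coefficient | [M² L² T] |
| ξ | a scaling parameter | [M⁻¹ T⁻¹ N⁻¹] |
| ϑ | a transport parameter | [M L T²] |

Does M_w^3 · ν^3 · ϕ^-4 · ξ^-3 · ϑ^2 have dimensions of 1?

yes

Sum the exponent of each base dimension across the product:
  M: 3·[M_w]_M + 3·[ν]_M − 4·[ϕ]_M − 3·[ξ]_M + 2·[ϑ]_M = 3·(1) + 3·(0) − 4·(2) − 3·(-1) + 2·(1) = 0
  L: 3·[M_w]_L + 3·[ν]_L − 4·[ϕ]_L − 3·[ξ]_L + 2·[ϑ]_L = 3·(0) + 3·(2) − 4·(2) − 3·(0) + 2·(1) = 0
  T: 3·[M_w]_T + 3·[ν]_T − 4·[ϕ]_T − 3·[ξ]_T + 2·[ϑ]_T = 3·(0) + 3·(-1) − 4·(1) − 3·(-1) + 2·(2) = 0
  N: 3·[M_w]_N + 3·[ν]_N − 4·[ϕ]_N − 3·[ξ]_N + 2·[ϑ]_N = 3·(-1) + 3·(0) − 4·(0) − 3·(-1) + 2·(0) = 0
All base exponents vanish — dimensionless.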